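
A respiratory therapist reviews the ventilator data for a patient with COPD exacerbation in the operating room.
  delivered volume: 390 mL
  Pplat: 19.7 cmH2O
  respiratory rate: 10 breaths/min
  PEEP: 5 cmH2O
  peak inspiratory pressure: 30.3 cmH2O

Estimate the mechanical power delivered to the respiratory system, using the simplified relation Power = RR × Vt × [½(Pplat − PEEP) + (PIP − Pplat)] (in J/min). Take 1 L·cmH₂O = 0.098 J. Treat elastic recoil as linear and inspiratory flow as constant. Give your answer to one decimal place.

Per-breath work = Vt × [½(Pplat−PEEP) + (PIP−Pplat)] = 0.390 × [0.5×14.7 + 10.6] = 0.390 × 17.95 = 7.001 L·cmH2O.
Power = 10 × 7.001 = 70.01 L·cmH2O/min.
× 0.098 J/(L·cmH2O) → 6.861 J/min.

6.9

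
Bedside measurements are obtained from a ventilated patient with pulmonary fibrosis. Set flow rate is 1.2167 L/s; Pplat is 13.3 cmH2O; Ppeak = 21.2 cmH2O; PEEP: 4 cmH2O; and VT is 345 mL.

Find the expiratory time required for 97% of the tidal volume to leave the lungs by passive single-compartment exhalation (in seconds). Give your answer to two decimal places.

R = (PIP − Pplat)/V̇ = (21.2 − 13.3) / 1.2167 = 7.9/1.2167 = 6.493 cmH2O·s/L.
C = Vt/(Pplat − PEEP) = 345.0 / (13.3 − 4) = 345.0/9.3 = 37.097 mL/cmH2O.
τ = R × C = 6.493 × 0.0371 L/cmH2O = 0.2409 s.
t = −τ·ln(1 − 0.97) = −0.2409·ln(0.03) = 0.8447 s.

0.84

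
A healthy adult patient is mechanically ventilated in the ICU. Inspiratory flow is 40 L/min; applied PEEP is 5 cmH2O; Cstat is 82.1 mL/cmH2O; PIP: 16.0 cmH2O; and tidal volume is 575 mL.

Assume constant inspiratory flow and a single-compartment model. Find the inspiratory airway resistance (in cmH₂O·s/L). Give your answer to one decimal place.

6.0

Flow: 40 L/min ÷ 60 = 0.6667 L/s.
Equation of motion (constant flow): PIP = Vt/C + R·V̇ + PEEP.
R·V̇ = PIP − Vt/C − PEEP = 16.0 − 575/82.1 − 5 = 16.0 − 7.004 − 5 = 3.996 cmH2O.
R = 3.996 / 0.6667 = 5.994 cmH2O·s/L.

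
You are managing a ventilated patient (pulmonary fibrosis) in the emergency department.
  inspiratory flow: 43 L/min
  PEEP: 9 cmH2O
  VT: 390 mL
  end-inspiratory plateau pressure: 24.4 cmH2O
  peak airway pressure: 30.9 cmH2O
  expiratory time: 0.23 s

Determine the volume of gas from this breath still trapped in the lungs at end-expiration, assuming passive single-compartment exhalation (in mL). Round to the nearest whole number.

143

Flow: 43 L/min ÷ 60 = 0.7167 L/s.
R = (PIP − Pplat)/V̇ = (30.9 − 24.4) / 0.7167 = 6.5/0.7167 = 9.069 cmH2O·s/L.
C = Vt/(Pplat − PEEP) = 390.0 / (24.4 − 9) = 390.0/15.4 = 25.325 mL/cmH2O.
τ = R × C = 9.069 × 0.02533 L/cmH2O = 0.2297 s.
Fraction remaining = e^(−Te/τ) = e^(−0.23/0.2297) = 0.3674.
Trapped volume = 390.0 × 0.3674 = 143.29 mL.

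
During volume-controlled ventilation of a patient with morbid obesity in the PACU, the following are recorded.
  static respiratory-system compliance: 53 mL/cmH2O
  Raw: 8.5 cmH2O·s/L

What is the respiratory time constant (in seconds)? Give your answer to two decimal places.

0.45

τ = R × C = 8.5 × 53 mL/cmH2O = 8.5 × 0.053 L/cmH2O = 0.4505 s.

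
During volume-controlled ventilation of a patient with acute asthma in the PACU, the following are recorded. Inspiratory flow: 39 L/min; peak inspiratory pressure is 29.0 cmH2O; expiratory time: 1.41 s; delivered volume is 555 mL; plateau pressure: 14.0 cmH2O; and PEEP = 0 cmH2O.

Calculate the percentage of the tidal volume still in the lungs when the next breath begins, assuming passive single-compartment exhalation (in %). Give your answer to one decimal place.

21.4

Flow: 39 L/min ÷ 60 = 0.65 L/s.
R = (PIP − Pplat)/V̇ = (29.0 − 14.0) / 0.65 = 15.0/0.65 = 23.077 cmH2O·s/L.
C = Vt/(Pplat − PEEP) = 555.0 / (14.0 − 0) = 555.0/14.0 = 39.643 mL/cmH2O.
τ = R × C = 23.077 × 0.03964 L/cmH2O = 0.9148 s.
Fraction remaining at end-expiration = e^(−Te/τ) = e^(−1.41/0.9148) = 0.2141 → 21.41%.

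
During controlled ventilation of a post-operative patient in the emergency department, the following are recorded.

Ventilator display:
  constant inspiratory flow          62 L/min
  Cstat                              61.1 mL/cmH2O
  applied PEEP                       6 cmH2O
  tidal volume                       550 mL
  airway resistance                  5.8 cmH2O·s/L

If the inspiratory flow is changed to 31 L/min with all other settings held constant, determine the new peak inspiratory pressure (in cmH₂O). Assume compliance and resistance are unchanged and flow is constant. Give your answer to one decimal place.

Flow: 62 L/min ÷ 60 = 1.0333 L/s.
New flow: 31 L/min ÷ 60 = 0.5167 L/s.
PIP = Vt/C + R·V̇ + PEEP (constant-flow equation of motion).
Only the resistive term changes: ΔPIP = R × ΔV̇ = 5.8 × (0.5167 − 1.0333) = 5.8 × -0.5166 = -2.996 cmH2O.
Original PIP = 550/61.1 + 5.8×1.0333 + 6 = 20.995 cmH2O; new PIP = 20.995 + (-2.996) = 17.999 cmH2O.

18.0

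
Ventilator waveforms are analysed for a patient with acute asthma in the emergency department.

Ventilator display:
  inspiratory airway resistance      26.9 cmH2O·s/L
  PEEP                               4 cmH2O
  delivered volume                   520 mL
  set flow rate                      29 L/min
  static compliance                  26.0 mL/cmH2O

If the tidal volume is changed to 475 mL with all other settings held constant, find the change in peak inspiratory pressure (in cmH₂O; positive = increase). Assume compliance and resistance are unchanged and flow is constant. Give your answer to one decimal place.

PIP = Vt/C + R·V̇ + PEEP (constant-flow equation of motion).
Only the elastic term changes: ΔPIP = ΔVt / C = (475 − 520) / 26.0 = -1.731 cmH2O.

-1.7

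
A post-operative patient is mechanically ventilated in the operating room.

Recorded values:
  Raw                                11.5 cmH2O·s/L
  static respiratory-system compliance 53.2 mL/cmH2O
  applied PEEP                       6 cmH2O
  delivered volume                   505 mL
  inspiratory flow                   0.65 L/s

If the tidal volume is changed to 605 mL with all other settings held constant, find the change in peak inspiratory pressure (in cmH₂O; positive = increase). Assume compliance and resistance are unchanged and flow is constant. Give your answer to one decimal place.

1.9

PIP = Vt/C + R·V̇ + PEEP (constant-flow equation of motion).
Only the elastic term changes: ΔPIP = ΔVt / C = (605 − 505) / 53.2 = 1.88 cmH2O.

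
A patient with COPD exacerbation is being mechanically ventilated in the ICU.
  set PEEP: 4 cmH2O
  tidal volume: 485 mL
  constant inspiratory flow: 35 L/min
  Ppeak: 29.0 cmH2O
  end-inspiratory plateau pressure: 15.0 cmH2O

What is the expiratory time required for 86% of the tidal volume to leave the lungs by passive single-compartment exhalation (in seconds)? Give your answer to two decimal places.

Flow: 35 L/min ÷ 60 = 0.5833 L/s.
R = (PIP − Pplat)/V̇ = (29.0 − 15.0) / 0.5833 = 14.0/0.5833 = 24.001 cmH2O·s/L.
C = Vt/(Pplat − PEEP) = 485.0 / (15.0 − 4) = 485.0/11.0 = 44.091 mL/cmH2O.
τ = R × C = 24.001 × 0.04409 L/cmH2O = 1.058 s.
t = −τ·ln(1 − 0.86) = −1.058·ln(0.14) = 2.08 s.

2.08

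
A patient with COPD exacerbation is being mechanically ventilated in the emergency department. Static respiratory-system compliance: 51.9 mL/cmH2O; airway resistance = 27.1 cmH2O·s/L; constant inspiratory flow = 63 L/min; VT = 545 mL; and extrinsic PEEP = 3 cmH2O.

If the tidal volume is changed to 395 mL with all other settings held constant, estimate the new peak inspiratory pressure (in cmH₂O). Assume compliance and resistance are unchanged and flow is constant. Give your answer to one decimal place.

Flow: 63 L/min ÷ 60 = 1.05 L/s.
PIP = Vt/C + R·V̇ + PEEP (constant-flow equation of motion).
Only the elastic term changes: ΔPIP = ΔVt / C = (395 − 545) / 51.9 = -2.89 cmH2O.
Original PIP = 545/51.9 + 27.1×1.05 + 3 = 41.956 cmH2O; new PIP = 41.956 + (-2.89) = 39.066 cmH2O.

39.1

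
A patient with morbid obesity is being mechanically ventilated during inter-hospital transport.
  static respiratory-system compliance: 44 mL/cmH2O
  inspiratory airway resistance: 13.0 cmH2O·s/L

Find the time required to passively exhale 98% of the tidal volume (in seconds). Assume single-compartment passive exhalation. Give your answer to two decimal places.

2.24

τ = R × C = 13.0 × 44 mL/cmH2O = 13.0 × 0.044 L/cmH2O = 0.572 s.
Exhaled fraction f = 1 − e^(−t/τ) → t = −τ·ln(1 − f) = −0.572·ln(0.02) = 2.238 s.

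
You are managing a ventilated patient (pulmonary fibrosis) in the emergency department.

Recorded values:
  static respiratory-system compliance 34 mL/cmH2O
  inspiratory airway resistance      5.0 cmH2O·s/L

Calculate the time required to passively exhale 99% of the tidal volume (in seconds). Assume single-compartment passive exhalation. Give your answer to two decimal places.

0.78

τ = R × C = 5.0 × 34 mL/cmH2O = 5.0 × 0.034 L/cmH2O = 0.17 s.
Exhaled fraction f = 1 − e^(−t/τ) → t = −τ·ln(1 − f) = −0.17·ln(0.01) = 0.7829 s.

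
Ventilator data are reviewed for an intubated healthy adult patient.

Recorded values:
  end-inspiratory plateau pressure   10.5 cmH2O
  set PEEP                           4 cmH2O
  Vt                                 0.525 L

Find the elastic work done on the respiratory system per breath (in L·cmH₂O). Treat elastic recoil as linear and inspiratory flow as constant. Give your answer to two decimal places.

1.71

Elastic work ≈ ½ × (Pplat − PEEP) × Vt = 0.5 × (10.5 − 4) × 0.525 L = 0.5 × 6.5 × 0.525 = 1.706 L·cmH2O.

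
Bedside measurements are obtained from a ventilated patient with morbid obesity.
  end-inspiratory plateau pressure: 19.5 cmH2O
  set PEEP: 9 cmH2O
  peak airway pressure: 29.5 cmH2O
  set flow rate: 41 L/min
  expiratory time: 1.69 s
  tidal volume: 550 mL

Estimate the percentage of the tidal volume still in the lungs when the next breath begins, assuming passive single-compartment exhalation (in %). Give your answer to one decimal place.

Flow: 41 L/min ÷ 60 = 0.6833 L/s.
R = (PIP − Pplat)/V̇ = (29.5 − 19.5) / 0.6833 = 10.0/0.6833 = 14.635 cmH2O·s/L.
C = Vt/(Pplat − PEEP) = 550.0 / (19.5 − 9) = 550.0/10.5 = 52.381 mL/cmH2O.
τ = R × C = 14.635 × 0.05238 L/cmH2O = 0.7666 s.
Fraction remaining at end-expiration = e^(−Te/τ) = e^(−1.69/0.7666) = 0.1103 → 11.03%.

11.0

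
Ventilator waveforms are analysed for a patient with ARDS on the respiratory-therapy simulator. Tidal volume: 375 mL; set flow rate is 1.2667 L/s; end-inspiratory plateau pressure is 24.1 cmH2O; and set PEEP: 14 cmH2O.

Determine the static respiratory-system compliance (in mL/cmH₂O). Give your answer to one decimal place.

Cstat = Vt / (Pplat − PEEP) = 375 / (24.1 − 14) = 375 / 10.1 = 37.129 mL/cmH2O.

37.1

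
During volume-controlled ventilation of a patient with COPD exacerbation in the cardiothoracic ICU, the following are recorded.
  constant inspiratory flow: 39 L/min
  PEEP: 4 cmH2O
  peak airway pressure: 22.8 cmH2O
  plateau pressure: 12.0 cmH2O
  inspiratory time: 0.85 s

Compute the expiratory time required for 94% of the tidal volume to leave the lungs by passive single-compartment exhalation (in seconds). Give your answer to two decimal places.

3.23

Flow: 39 L/min ÷ 60 = 0.65 L/s.
Vt = flow × Ti = 0.65 L/s × 0.85 s × 1000 mL/L = 552.5 mL.
R = (PIP − Pplat)/V̇ = (22.8 − 12.0) / 0.65 = 10.8/0.65 = 16.615 cmH2O·s/L.
C = Vt/(Pplat − PEEP) = 552.5 / (12.0 − 4) = 552.5/8.0 = 69.063 mL/cmH2O.
τ = R × C = 16.615 × 0.06906 L/cmH2O = 1.147 s.
t = −τ·ln(1 − 0.94) = −1.147·ln(0.06) = 3.227 s.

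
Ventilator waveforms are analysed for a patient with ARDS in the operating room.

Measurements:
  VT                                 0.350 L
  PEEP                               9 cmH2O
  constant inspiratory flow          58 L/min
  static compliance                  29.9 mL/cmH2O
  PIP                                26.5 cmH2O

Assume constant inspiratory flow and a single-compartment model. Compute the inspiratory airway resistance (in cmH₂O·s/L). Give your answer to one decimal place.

6.0

Flow: 58 L/min ÷ 60 = 0.9667 L/s.
Equation of motion (constant flow): PIP = Vt/C + R·V̇ + PEEP.
R·V̇ = PIP − Vt/C − PEEP = 26.5 − 350/29.9 − 9 = 26.5 − 11.706 − 9 = 5.794 cmH2O.
R = 5.794 / 0.9667 = 5.994 cmH2O·s/L.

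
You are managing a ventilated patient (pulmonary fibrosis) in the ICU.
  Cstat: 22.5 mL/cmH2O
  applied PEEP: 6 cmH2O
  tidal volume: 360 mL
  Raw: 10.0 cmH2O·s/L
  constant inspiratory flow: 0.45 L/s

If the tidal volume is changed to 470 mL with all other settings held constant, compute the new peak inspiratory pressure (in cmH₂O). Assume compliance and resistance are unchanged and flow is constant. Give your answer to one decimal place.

31.4

PIP = Vt/C + R·V̇ + PEEP (constant-flow equation of motion).
Only the elastic term changes: ΔPIP = ΔVt / C = (470 − 360) / 22.5 = 4.889 cmH2O.
Original PIP = 360/22.5 + 10.0×0.45 + 6 = 26.5 cmH2O; new PIP = 26.5 + (4.889) = 31.389 cmH2O.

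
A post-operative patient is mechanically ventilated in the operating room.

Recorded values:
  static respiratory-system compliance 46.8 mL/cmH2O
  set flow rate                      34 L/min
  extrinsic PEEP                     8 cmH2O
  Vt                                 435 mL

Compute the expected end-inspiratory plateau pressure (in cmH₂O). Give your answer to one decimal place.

Pplat = PEEP + Vt / Cstat = 8 + 435 / 46.8 = 8 + 9.295 = 17.295 cmH2O.

17.3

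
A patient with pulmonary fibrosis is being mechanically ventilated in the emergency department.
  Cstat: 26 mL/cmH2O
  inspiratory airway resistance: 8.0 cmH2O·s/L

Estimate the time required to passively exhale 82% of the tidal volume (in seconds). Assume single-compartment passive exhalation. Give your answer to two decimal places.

τ = R × C = 8.0 × 26 mL/cmH2O = 8.0 × 0.026 L/cmH2O = 0.208 s.
Exhaled fraction f = 1 − e^(−t/τ) → t = −τ·ln(1 − f) = −0.208·ln(0.18) = 0.3567 s.

0.36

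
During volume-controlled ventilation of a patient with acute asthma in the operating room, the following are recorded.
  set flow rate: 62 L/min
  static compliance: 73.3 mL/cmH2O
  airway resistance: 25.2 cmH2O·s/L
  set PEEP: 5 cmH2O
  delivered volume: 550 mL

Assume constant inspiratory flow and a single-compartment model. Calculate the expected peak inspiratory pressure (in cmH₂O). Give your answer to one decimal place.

38.5

Flow: 62 L/min ÷ 60 = 1.0333 L/s.
Equation of motion (constant flow): PIP = Vt/C + R·V̇ + PEEP.
PIP = 550/73.3 + 25.2×1.0333 + 5 = 7.503 + 26.039 + 5 = 38.542 cmH2O.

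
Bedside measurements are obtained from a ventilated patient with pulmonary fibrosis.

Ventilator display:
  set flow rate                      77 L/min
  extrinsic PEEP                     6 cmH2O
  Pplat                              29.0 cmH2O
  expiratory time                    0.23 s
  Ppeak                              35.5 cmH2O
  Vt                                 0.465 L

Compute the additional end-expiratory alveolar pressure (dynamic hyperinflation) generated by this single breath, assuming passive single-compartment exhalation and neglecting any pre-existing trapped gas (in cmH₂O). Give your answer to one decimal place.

Flow: 77 L/min ÷ 60 = 1.2833 L/s.
R = (PIP − Pplat)/V̇ = (35.5 − 29.0) / 1.2833 = 6.5/1.2833 = 5.065 cmH2O·s/L.
C = Vt/(Pplat − PEEP) = 465.0 / (29.0 − 6) = 465.0/23.0 = 20.217 mL/cmH2O.
τ = R × C = 5.065 × 0.02022 L/cmH2O = 0.1024 s.
Fraction remaining = e^(−Te/τ) = e^(−0.23/0.1024) = 0.1058; trapped volume = 465.0 × 0.1058 = 49.197 mL.
Additional alveolar pressure from trapping ≈ V_trapped / C = 49.197 / 20.217 = 2.433 cmH2O.

2.4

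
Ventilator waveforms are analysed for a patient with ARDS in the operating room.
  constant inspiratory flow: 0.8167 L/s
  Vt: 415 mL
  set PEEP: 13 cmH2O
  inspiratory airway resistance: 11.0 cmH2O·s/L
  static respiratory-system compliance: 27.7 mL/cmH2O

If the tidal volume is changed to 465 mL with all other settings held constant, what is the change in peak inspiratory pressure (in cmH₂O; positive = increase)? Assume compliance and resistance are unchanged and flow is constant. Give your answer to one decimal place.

1.8

PIP = Vt/C + R·V̇ + PEEP (constant-flow equation of motion).
Only the elastic term changes: ΔPIP = ΔVt / C = (465 − 415) / 27.7 = 1.805 cmH2O.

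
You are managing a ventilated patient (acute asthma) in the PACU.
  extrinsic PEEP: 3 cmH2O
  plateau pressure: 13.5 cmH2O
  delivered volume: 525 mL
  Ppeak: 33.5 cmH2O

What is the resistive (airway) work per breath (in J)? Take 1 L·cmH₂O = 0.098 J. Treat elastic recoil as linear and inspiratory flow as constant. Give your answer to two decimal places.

1.03

With constant inspiratory flow the resistive pressure is constant at PIP − Pplat = 33.5 − 13.5 = 20.0 cmH2O, so resistive work = 20.0 × 0.525 = 10.5 L·cmH2O.
× 0.098 J/(L·cmH2O) → 1.029 J.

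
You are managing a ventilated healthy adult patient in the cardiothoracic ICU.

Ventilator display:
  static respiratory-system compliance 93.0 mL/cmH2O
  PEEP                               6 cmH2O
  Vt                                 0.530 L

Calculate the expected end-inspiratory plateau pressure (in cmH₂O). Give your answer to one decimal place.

Pplat = PEEP + Vt / Cstat = 6 + 530 / 93.0 = 6 + 5.699 = 11.699 cmH2O.

11.7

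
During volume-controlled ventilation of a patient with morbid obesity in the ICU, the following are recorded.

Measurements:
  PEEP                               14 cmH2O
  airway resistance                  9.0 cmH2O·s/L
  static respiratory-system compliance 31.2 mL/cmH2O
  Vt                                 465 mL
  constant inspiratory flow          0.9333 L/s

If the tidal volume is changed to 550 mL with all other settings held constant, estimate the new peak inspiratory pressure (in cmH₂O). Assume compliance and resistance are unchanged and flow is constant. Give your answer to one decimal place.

PIP = Vt/C + R·V̇ + PEEP (constant-flow equation of motion).
Only the elastic term changes: ΔPIP = ΔVt / C = (550 − 465) / 31.2 = 2.724 cmH2O.
Original PIP = 465/31.2 + 9.0×0.9333 + 14 = 37.304 cmH2O; new PIP = 37.304 + (2.724) = 40.028 cmH2O.

40.0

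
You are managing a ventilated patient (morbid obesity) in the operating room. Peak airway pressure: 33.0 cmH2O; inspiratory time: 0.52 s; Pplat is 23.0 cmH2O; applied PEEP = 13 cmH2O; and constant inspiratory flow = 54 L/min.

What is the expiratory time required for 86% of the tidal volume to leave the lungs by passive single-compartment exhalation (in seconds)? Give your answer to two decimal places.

Flow: 54 L/min ÷ 60 = 0.9 L/s.
Vt = flow × Ti = 0.9 L/s × 0.52 s × 1000 mL/L = 468.0 mL.
R = (PIP − Pplat)/V̇ = (33.0 − 23.0) / 0.9 = 10.0/0.9 = 11.111 cmH2O·s/L.
C = Vt/(Pplat − PEEP) = 468.0 / (23.0 − 13) = 468.0/10.0 = 46.8 mL/cmH2O.
τ = R × C = 11.111 × 0.0468 L/cmH2O = 0.52 s.
t = −τ·ln(1 − 0.86) = −0.52·ln(0.14) = 1.022 s.

1.02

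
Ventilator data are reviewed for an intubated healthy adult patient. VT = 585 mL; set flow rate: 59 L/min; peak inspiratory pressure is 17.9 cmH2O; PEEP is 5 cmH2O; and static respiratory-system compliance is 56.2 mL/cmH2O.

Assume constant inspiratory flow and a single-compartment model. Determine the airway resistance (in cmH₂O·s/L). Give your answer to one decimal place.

Flow: 59 L/min ÷ 60 = 0.9833 L/s.
Equation of motion (constant flow): PIP = Vt/C + R·V̇ + PEEP.
R·V̇ = PIP − Vt/C − PEEP = 17.9 − 585/56.2 − 5 = 17.9 − 10.409 − 5 = 2.491 cmH2O.
R = 2.491 / 0.9833 = 2.533 cmH2O·s/L.

2.5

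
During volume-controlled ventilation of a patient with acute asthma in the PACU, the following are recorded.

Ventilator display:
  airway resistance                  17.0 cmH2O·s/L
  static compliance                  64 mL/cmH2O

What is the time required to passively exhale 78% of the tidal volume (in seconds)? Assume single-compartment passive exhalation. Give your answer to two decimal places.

1.65

τ = R × C = 17.0 × 64 mL/cmH2O = 17.0 × 0.064 L/cmH2O = 1.088 s.
Exhaled fraction f = 1 − e^(−t/τ) → t = −τ·ln(1 − f) = −1.088·ln(0.22) = 1.647 s.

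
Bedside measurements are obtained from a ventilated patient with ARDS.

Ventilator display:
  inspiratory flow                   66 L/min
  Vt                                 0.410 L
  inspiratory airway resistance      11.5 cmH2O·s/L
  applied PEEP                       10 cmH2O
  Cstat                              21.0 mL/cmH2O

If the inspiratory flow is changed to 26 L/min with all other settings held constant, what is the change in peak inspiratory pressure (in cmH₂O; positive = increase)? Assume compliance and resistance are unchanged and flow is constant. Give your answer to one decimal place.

-7.7

Flow: 66 L/min ÷ 60 = 1.1 L/s.
New flow: 26 L/min ÷ 60 = 0.4333 L/s.
PIP = Vt/C + R·V̇ + PEEP (constant-flow equation of motion).
Only the resistive term changes: ΔPIP = R × ΔV̇ = 11.5 × (0.4333 − 1.1) = 11.5 × -0.6667 = -7.667 cmH2O.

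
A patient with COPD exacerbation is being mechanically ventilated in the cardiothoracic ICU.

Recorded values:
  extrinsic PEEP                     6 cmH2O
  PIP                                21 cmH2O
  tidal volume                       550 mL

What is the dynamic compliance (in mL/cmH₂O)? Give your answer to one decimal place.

Dynamic compliance = Vt / (PIP − PEEP) = 550 / (21 − 6) = 550 / 15.0 = 36.667 mL/cmH2O.

36.7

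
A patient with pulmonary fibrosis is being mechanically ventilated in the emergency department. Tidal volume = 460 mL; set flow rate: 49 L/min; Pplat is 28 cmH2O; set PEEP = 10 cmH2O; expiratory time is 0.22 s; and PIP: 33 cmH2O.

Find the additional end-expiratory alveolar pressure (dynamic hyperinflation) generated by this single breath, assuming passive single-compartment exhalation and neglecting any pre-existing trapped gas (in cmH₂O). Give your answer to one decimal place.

4.4

Flow: 49 L/min ÷ 60 = 0.8167 L/s.
R = (PIP − Pplat)/V̇ = (33 − 28) / 0.8167 = 5.0/0.8167 = 6.122 cmH2O·s/L.
C = Vt/(Pplat − PEEP) = 460.0 / (28 − 10) = 460.0/18.0 = 25.556 mL/cmH2O.
τ = R × C = 6.122 × 0.02556 L/cmH2O = 0.1565 s.
Fraction remaining = e^(−Te/τ) = e^(−0.22/0.1565) = 0.2452; trapped volume = 460.0 × 0.2452 = 112.79 mL.
Additional alveolar pressure from trapping ≈ V_trapped / C = 112.79 / 25.556 = 4.413 cmH2O.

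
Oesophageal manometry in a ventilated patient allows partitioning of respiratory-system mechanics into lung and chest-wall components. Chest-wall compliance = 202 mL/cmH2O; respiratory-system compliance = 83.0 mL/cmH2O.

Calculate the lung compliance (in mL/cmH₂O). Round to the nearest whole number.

141

1/CL = 1/Crs − 1/Ccw.
1/CL = 1/83.0 − 1/202 = 0.007098.
CL = 140.88 mL/cmH2O.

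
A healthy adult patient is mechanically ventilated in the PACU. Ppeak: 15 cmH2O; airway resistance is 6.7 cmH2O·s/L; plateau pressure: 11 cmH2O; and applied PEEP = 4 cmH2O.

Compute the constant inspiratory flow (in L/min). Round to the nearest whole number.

36

flow = (PIP − Pplat) / Raw = (15 − 11) / 6.7 = 0.597 L/s × 60 = 35.82 L/min.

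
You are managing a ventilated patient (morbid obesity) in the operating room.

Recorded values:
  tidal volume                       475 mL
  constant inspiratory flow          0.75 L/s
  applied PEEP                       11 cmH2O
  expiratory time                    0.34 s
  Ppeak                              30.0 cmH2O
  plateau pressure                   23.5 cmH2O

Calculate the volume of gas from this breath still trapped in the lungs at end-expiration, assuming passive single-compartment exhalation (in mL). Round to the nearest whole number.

169

R = (PIP − Pplat)/V̇ = (30.0 − 23.5) / 0.75 = 6.5/0.75 = 8.667 cmH2O·s/L.
C = Vt/(Pplat − PEEP) = 475.0 / (23.5 − 11) = 475.0/12.5 = 38.0 mL/cmH2O.
τ = R × C = 8.667 × 0.038 L/cmH2O = 0.3293 s.
Fraction remaining = e^(−Te/τ) = e^(−0.34/0.3293) = 0.3561.
Trapped volume = 475.0 × 0.3561 = 169.15 mL.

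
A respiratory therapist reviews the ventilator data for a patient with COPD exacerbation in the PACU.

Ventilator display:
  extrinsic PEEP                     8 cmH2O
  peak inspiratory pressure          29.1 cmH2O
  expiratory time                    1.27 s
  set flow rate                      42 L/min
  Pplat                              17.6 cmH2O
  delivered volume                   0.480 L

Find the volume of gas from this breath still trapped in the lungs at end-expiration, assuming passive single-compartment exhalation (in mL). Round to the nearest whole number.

102

Flow: 42 L/min ÷ 60 = 0.7 L/s.
R = (PIP − Pplat)/V̇ = (29.1 − 17.6) / 0.7 = 11.5/0.7 = 16.429 cmH2O·s/L.
C = Vt/(Pplat − PEEP) = 480.0 / (17.6 − 8) = 480.0/9.6 = 50.0 mL/cmH2O.
τ = R × C = 16.429 × 0.05 L/cmH2O = 0.8215 s.
Fraction remaining = e^(−Te/τ) = e^(−1.27/0.8215) = 0.2131.
Trapped volume = 480.0 × 0.2131 = 102.29 mL.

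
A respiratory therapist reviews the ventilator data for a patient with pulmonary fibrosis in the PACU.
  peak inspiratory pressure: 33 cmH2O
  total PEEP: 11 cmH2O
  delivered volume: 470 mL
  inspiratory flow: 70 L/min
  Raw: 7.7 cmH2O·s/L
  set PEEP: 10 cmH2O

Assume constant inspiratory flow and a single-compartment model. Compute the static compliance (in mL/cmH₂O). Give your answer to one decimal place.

Flow: 70 L/min ÷ 60 = 1.1667 L/s.
Total PEEP = 11 cmH2O (set 10 + intrinsic 1); this is the baseline alveolar pressure.
Equation of motion (constant flow): PIP = Vt/C + R·V̇ + PEEP.
Vt/C = PIP − R·V̇ − PEEP = 33 − 7.7×1.1667 − 11 = 33 − 8.984 − 11 = 13.016 cmH2O.
C = Vt / 13.016 = 470 / 13.016 = 36.109 mL/cmH2O.

36.1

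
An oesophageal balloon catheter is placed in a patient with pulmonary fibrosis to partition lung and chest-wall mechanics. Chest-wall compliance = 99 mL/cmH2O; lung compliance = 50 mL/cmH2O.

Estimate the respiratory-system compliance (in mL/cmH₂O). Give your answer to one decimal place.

Lung and chest wall are elastances in series: 1/Crs = 1/CL + 1/Ccw.
1/Crs = 1/50 + 1/99 = 0.0301.
Crs = 33.223 mL/cmH2O.

33.2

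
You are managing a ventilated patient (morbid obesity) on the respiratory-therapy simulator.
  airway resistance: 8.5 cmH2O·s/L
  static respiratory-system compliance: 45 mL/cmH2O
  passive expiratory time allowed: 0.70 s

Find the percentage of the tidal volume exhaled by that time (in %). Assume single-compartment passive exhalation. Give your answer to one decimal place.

84.0

τ = R × C = 8.5 × 45 mL/cmH2O = 8.5 × 0.045 L/cmH2O = 0.3825 s.
Passive exhalation: V(t)/V₀ = e^(−t/τ) = e^(−0.70/0.3825) = 0.1604.
Fraction exhaled = 1 − 0.1604 = 0.8396 → 83.96%.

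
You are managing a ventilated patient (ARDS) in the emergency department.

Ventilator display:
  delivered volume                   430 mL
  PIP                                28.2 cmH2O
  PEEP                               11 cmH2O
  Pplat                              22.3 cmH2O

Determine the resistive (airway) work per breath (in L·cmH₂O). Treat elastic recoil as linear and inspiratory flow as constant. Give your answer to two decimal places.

2.54

With constant inspiratory flow the resistive pressure is constant at PIP − Pplat = 28.2 − 22.3 = 5.9 cmH2O, so resistive work = 5.9 × 0.430 = 2.537 L·cmH2O.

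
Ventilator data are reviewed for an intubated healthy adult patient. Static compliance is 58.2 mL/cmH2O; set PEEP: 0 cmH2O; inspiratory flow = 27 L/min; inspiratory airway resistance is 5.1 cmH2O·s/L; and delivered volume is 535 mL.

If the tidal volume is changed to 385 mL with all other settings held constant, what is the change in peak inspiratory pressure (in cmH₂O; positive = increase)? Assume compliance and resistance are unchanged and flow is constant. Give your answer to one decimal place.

PIP = Vt/C + R·V̇ + PEEP (constant-flow equation of motion).
Only the elastic term changes: ΔPIP = ΔVt / C = (385 − 535) / 58.2 = -2.577 cmH2O.

-2.6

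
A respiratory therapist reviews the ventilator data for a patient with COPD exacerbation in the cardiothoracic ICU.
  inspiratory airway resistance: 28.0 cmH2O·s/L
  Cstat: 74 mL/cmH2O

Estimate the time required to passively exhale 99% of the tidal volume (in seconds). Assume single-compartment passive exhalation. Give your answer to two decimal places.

9.54

τ = R × C = 28.0 × 74 mL/cmH2O = 28.0 × 0.074 L/cmH2O = 2.072 s.
Exhaled fraction f = 1 − e^(−t/τ) → t = −τ·ln(1 − f) = −2.072·ln(0.01) = 9.542 s.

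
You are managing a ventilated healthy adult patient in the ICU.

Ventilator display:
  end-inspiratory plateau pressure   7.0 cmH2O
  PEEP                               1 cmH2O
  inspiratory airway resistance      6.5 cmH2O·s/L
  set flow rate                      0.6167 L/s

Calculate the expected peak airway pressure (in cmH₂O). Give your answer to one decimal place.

11.0

PIP = Pplat + Raw × flow = 7.0 + 6.5 × 0.6167 = 7.0 + 4.009 = 11.009 cmH2O.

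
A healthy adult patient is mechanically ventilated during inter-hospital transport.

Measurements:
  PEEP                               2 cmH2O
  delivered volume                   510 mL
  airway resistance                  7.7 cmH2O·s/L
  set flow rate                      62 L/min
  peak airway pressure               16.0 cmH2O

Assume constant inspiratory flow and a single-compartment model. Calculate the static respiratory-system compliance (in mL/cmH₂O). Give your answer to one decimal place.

84.4

Flow: 62 L/min ÷ 60 = 1.0333 L/s.
Equation of motion (constant flow): PIP = Vt/C + R·V̇ + PEEP.
Vt/C = PIP − R·V̇ − PEEP = 16.0 − 7.7×1.0333 − 2 = 16.0 − 7.956 − 2 = 6.044 cmH2O.
C = Vt / 6.044 = 510 / 6.044 = 84.381 mL/cmH2O.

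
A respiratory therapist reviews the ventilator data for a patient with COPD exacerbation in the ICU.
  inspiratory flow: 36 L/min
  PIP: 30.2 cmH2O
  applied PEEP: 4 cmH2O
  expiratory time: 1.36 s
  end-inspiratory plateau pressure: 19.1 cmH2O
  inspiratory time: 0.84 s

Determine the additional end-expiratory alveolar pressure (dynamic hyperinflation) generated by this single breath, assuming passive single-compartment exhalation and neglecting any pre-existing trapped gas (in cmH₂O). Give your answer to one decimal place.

1.7

Flow: 36 L/min ÷ 60 = 0.6 L/s.
Vt = flow × Ti = 0.6 L/s × 0.84 s × 1000 mL/L = 504.0 mL.
R = (PIP − Pplat)/V̇ = (30.2 − 19.1) / 0.6 = 11.1/0.6 = 18.5 cmH2O·s/L.
C = Vt/(Pplat − PEEP) = 504.0 / (19.1 − 4) = 504.0/15.1 = 33.377 mL/cmH2O.
τ = R × C = 18.5 × 0.03338 L/cmH2O = 0.6175 s.
Fraction remaining = e^(−Te/τ) = e^(−1.36/0.6175) = 0.1105; trapped volume = 504.0 × 0.1105 = 55.692 mL.
Additional alveolar pressure from trapping ≈ V_trapped / C = 55.692 / 33.377 = 1.669 cmH2O.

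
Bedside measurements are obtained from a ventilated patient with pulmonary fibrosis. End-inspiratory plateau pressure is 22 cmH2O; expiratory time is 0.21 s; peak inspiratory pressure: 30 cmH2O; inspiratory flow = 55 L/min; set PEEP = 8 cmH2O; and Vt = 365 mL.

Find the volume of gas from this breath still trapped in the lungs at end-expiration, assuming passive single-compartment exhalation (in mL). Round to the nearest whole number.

145

Flow: 55 L/min ÷ 60 = 0.9167 L/s.
R = (PIP − Pplat)/V̇ = (30 − 22) / 0.9167 = 8.0/0.9167 = 8.727 cmH2O·s/L.
C = Vt/(Pplat − PEEP) = 365.0 / (22 − 8) = 365.0/14.0 = 26.071 mL/cmH2O.
τ = R × C = 8.727 × 0.02607 L/cmH2O = 0.2275 s.
Fraction remaining = e^(−Te/τ) = e^(−0.21/0.2275) = 0.3973.
Trapped volume = 365.0 × 0.3973 = 145.01 mL.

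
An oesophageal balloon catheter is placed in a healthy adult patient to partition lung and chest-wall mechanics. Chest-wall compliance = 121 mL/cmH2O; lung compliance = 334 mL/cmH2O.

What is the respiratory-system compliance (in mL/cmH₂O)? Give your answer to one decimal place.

88.8

Lung and chest wall are elastances in series: 1/Crs = 1/CL + 1/Ccw.
1/Crs = 1/334 + 1/121 = 0.01126.
Crs = 88.81 mL/cmH2O.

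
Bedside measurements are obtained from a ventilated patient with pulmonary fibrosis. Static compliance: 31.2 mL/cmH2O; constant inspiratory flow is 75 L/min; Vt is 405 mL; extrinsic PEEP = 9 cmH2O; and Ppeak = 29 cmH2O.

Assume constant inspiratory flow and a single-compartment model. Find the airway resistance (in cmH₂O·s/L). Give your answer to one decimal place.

5.6

Flow: 75 L/min ÷ 60 = 1.25 L/s.
Equation of motion (constant flow): PIP = Vt/C + R·V̇ + PEEP.
R·V̇ = PIP − Vt/C − PEEP = 29 − 405/31.2 − 9 = 29 − 12.981 − 9 = 7.019 cmH2O.
R = 7.019 / 1.25 = 5.615 cmH2O·s/L.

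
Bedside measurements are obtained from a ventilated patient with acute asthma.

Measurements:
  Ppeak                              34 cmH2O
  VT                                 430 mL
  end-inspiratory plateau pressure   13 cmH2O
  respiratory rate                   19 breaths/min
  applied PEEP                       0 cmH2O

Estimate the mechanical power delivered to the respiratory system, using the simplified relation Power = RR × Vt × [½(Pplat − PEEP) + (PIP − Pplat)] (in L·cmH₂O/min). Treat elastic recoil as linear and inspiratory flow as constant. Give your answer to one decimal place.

Per-breath work = Vt × [½(Pplat−PEEP) + (PIP−Pplat)] = 0.430 × [0.5×13.0 + 21.0] = 0.430 × 27.5 = 11.825 L·cmH2O.
Power = 19 × 11.825 = 224.68 L·cmH2O/min.

224.7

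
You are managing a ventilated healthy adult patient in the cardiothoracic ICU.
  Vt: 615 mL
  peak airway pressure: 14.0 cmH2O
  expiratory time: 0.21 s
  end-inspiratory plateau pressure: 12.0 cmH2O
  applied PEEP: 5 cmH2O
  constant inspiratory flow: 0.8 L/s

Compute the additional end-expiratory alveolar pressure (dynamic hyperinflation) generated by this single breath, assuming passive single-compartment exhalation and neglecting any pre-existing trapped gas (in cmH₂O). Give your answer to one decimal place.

R = (PIP − Pplat)/V̇ = (14.0 − 12.0) / 0.8 = 2.0/0.8 = 2.5 cmH2O·s/L.
C = Vt/(Pplat − PEEP) = 615.0 / (12.0 − 5) = 615.0/7.0 = 87.857 mL/cmH2O.
τ = R × C = 2.5 × 0.08786 L/cmH2O = 0.2197 s.
Fraction remaining = e^(−Te/τ) = e^(−0.21/0.2197) = 0.3845; trapped volume = 615.0 × 0.3845 = 236.47 mL.
Additional alveolar pressure from trapping ≈ V_trapped / C = 236.47 / 87.857 = 2.692 cmH2O.

2.7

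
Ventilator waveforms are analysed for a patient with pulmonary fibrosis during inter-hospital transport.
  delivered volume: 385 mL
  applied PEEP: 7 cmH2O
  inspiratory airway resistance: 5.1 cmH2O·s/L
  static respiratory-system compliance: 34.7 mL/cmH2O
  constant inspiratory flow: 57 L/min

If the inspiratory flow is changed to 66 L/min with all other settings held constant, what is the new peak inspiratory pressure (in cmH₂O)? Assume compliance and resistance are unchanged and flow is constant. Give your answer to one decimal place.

23.7

Flow: 57 L/min ÷ 60 = 0.95 L/s.
New flow: 66 L/min ÷ 60 = 1.1 L/s.
PIP = Vt/C + R·V̇ + PEEP (constant-flow equation of motion).
Only the resistive term changes: ΔPIP = R × ΔV̇ = 5.1 × (1.1 − 0.95) = 5.1 × 0.15 = 0.765 cmH2O.
Original PIP = 385/34.7 + 5.1×0.95 + 7 = 22.94 cmH2O; new PIP = 22.94 + (0.765) = 23.705 cmH2O.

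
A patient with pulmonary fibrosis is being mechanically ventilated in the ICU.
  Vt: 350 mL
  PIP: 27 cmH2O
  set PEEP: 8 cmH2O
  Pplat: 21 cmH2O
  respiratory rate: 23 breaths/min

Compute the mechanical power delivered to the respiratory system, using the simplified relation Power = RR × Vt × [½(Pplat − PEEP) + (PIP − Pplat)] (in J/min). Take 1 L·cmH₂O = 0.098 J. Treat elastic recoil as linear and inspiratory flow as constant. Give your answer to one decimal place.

Per-breath work = Vt × [½(Pplat−PEEP) + (PIP−Pplat)] = 0.350 × [0.5×13.0 + 6.0] = 0.350 × 12.5 = 4.375 L·cmH2O.
Power = 23 × 4.375 = 100.63 L·cmH2O/min.
× 0.098 J/(L·cmH2O) → 9.862 J/min.

9.9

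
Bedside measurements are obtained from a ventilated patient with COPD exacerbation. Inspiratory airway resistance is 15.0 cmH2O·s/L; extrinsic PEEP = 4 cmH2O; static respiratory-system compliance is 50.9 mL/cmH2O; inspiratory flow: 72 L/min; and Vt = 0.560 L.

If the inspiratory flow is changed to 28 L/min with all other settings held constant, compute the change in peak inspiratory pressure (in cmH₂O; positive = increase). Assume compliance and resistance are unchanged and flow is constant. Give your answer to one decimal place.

Flow: 72 L/min ÷ 60 = 1.2 L/s.
New flow: 28 L/min ÷ 60 = 0.4667 L/s.
PIP = Vt/C + R·V̇ + PEEP (constant-flow equation of motion).
Only the resistive term changes: ΔPIP = R × ΔV̇ = 15.0 × (0.4667 − 1.2) = 15.0 × -0.7333 = -11.0 cmH2O.

-11.0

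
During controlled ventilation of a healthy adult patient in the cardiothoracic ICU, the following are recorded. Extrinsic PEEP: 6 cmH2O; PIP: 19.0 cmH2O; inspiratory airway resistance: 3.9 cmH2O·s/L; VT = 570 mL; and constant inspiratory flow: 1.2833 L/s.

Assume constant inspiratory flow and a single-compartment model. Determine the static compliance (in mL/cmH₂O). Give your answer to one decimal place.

Equation of motion (constant flow): PIP = Vt/C + R·V̇ + PEEP.
Vt/C = PIP − R·V̇ − PEEP = 19.0 − 3.9×1.2833 − 6 = 19.0 − 5.005 − 6 = 7.995 cmH2O.
C = Vt / 7.995 = 570 / 7.995 = 71.295 mL/cmH2O.

71.3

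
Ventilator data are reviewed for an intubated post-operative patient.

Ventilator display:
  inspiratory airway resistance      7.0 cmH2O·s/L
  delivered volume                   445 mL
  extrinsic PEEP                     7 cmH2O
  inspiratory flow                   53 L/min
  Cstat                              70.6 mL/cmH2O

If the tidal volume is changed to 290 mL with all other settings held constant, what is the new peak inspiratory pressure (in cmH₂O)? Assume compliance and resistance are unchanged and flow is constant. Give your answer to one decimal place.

Flow: 53 L/min ÷ 60 = 0.8833 L/s.
PIP = Vt/C + R·V̇ + PEEP (constant-flow equation of motion).
Only the elastic term changes: ΔPIP = ΔVt / C = (290 − 445) / 70.6 = -2.195 cmH2O.
Original PIP = 445/70.6 + 7.0×0.8833 + 7 = 19.486 cmH2O; new PIP = 19.486 + (-2.195) = 17.291 cmH2O.

17.3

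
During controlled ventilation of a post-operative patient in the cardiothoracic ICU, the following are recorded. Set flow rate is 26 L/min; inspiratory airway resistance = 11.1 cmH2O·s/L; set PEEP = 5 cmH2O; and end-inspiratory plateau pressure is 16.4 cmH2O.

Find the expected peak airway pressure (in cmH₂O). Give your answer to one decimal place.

Flow: 26 L/min ÷ 60 = 0.4333 L/s.
PIP = Pplat + Raw × flow = 16.4 + 11.1 × 0.4333 = 16.4 + 4.81 = 21.21 cmH2O.

21.2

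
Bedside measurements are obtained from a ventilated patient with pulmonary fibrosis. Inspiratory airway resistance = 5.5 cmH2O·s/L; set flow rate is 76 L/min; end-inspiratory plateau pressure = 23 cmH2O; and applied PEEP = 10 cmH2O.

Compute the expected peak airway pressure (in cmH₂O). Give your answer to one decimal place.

30.0

Flow: 76 L/min ÷ 60 = 1.2667 L/s.
PIP = Pplat + Raw × flow = 23 + 5.5 × 1.2667 = 23 + 6.967 = 29.967 cmH2O.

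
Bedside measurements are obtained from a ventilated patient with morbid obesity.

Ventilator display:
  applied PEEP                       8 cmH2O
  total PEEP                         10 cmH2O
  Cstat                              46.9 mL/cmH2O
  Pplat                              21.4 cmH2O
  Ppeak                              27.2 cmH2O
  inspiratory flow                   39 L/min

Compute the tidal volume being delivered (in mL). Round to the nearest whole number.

535

End-expiratory occlusion gives total PEEP = 10 cmH2O (intrinsic PEEP = 10 − 8 = 2). Use total PEEP for the elastic gradient.
Vt = Cstat × (Pplat − PEEPtotal) = 46.9 × (21.4 − 10) = 46.9 × 11.4 = 534.66 mL.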